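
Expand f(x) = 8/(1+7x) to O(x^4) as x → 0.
8 - 56*x + 392*x**2 - 2744*x**3 + O(x**4)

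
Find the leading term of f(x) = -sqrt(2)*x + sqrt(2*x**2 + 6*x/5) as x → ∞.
3*sqrt(2)/10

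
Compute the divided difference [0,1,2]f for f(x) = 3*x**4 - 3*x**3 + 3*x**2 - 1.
15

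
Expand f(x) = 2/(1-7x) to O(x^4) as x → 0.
2 + 14*x + 98*x**2 + 686*x**3 + O(x**4)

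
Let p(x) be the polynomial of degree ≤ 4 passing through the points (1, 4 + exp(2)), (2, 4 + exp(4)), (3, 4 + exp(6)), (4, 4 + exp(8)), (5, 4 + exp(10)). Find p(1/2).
-45*exp(8)/32 - 105*exp(4)/32 + 4 + 315*exp(2)/128 + 189*exp(6)/64 + 35*exp(10)/128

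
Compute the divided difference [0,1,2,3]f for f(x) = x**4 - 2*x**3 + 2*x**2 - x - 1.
4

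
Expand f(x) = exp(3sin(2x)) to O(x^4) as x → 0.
1 + 6*x + 18*x**2 + 32*x**3 + O(x**4)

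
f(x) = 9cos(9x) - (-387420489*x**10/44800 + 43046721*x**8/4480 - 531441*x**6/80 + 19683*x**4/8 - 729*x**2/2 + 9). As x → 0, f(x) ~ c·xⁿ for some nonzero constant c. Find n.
12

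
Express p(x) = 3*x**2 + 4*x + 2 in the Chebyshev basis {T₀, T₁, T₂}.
(7/2)T₀ + (4)T₁ + (3/2)T₂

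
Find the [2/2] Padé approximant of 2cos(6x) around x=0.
(2 - 30*x**2)/(3*x**2 + 1)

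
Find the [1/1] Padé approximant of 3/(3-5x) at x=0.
1/(1 - 5*x/3)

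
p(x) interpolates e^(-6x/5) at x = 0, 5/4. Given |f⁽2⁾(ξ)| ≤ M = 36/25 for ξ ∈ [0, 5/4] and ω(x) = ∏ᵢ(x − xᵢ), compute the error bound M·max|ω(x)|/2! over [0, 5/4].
9/32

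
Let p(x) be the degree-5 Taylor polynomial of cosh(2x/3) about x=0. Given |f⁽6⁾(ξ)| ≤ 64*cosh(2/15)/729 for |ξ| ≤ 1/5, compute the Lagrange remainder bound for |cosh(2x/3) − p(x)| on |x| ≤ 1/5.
4*cosh(2/15)/512578125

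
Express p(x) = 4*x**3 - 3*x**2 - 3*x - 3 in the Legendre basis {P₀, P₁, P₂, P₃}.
(-4)P₀ + (-3/5)P₁ + (-2)P₂ + (8/5)P₃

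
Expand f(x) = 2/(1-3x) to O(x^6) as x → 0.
2 + 6*x + 18*x**2 + 54*x**3 + 162*x**4 + 486*x**5 + O(x**6)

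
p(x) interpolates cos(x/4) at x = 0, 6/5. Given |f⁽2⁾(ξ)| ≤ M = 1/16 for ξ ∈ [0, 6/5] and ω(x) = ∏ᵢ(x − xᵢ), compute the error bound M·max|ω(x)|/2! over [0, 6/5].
9/800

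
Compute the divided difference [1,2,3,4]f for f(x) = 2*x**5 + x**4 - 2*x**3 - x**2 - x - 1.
138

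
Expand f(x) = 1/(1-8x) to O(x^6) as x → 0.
1 + 8*x + 64*x**2 + 512*x**3 + 4096*x**4 + 32768*x**5 + O(x**6)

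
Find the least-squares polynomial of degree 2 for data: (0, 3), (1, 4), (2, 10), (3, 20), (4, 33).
14/5 + (-2/5)x + (2)x²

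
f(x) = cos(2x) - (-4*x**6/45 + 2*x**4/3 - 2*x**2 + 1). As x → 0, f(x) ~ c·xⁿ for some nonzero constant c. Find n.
8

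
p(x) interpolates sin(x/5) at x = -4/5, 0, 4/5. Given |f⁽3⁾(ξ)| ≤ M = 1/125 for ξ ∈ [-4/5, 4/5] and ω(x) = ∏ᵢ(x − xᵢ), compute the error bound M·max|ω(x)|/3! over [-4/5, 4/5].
64*sqrt(3)/421875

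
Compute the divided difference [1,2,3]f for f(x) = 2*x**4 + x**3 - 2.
56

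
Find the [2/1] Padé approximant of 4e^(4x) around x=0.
(32*x**2/3 + 32*x/3 + 4)/(1 - 4*x/3)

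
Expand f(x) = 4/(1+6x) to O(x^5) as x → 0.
4 - 24*x + 144*x**2 - 864*x**3 + 5184*x**4 + O(x**5)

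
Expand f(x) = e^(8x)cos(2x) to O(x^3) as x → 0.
1 + 8*x + 30*x**2 + O(x**3)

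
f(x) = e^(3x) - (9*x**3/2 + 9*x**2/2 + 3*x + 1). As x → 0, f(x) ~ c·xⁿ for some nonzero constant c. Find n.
4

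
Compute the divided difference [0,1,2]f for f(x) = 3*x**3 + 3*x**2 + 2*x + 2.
12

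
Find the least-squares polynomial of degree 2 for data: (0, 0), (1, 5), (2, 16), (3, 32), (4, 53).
-4/35 + (191/70)x + (37/14)x²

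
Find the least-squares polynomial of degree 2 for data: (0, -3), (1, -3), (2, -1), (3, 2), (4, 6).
-109/35 + (-19/70)x + (9/14)x²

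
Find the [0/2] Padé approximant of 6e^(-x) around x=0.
6/(x**2/2 + x + 1)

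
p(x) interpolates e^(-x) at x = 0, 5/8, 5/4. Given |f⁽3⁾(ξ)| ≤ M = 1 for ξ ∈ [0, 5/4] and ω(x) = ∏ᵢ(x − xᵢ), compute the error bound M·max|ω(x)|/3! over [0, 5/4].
125*sqrt(3)/13824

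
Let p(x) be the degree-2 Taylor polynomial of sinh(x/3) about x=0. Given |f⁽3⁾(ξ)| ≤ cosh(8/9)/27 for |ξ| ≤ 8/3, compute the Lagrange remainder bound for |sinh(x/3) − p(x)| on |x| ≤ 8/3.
256*cosh(8/9)/2187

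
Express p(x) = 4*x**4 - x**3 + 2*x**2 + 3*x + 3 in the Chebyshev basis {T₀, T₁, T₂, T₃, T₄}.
(11/2)T₀ + (9/4)T₁ + (3)T₂ + (-1/4)T₃ + (1/2)T₄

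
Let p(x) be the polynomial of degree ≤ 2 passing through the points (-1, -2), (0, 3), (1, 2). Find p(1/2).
13/4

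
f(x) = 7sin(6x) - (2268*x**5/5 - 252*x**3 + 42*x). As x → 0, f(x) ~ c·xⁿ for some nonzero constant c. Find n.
7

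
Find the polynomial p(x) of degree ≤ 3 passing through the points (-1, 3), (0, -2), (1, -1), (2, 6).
3*x**2 - 2*x - 2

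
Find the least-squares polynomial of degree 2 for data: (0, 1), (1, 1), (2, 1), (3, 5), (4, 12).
48/35 + (-89/35)x + (9/7)x²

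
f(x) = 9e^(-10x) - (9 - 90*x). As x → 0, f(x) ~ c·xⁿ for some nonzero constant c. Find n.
2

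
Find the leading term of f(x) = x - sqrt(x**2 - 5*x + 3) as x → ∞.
5/2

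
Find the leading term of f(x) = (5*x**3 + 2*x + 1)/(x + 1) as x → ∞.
5*x**2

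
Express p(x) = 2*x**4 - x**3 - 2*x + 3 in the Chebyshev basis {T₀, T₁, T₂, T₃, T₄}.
(15/4)T₀ + (-11/4)T₁ + T₂ + (-1/4)T₃ + (1/4)T₄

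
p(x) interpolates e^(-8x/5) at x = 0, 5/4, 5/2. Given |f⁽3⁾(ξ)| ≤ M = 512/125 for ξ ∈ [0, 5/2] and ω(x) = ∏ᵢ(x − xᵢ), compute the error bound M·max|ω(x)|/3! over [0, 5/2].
8*sqrt(3)/27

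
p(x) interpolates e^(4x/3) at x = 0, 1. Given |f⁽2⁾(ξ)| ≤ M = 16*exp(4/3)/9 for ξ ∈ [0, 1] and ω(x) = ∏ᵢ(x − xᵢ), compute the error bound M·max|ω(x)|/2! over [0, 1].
2*exp(4/3)/9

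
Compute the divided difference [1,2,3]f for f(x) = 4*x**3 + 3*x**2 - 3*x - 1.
27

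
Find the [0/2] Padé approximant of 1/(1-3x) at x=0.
1/(1 - 3*x)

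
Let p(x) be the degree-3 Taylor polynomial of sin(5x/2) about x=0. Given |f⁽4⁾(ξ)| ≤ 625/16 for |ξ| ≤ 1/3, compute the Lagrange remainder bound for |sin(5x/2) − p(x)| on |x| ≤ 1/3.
625/31104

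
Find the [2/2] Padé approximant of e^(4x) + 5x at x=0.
(37*x**2/9 + 26*x/3 + 1)/(-8*x**2/9 - x/3 + 1)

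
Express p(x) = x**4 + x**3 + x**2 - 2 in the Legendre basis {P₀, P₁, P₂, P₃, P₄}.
(-22/15)P₀ + (3/5)P₁ + (26/21)P₂ + (2/5)P₃ + (8/35)P₄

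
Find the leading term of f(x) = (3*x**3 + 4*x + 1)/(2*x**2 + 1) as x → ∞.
3*x/2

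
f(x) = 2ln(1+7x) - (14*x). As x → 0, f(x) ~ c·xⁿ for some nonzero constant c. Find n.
2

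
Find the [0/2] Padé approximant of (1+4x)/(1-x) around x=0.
1/(20*x**2 - 5*x + 1)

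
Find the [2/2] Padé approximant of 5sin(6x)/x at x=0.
(30 - 126*x**2)/(9*x**2/5 + 1)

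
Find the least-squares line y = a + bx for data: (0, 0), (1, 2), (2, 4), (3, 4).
a = 2/5, b = 7/5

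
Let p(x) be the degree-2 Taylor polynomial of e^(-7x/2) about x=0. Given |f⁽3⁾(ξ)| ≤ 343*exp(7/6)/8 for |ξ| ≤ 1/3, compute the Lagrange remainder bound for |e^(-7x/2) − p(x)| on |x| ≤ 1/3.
343*exp(7/6)/1296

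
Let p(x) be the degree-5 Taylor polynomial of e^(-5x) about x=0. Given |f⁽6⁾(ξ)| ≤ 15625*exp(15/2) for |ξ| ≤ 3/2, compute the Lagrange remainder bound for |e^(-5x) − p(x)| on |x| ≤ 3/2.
253125*exp(15/2)/1024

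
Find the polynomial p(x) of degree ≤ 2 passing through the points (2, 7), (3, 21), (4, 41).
3*x**2 - x - 3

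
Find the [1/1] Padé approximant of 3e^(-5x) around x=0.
(3 - 15*x/2)/(5*x/2 + 1)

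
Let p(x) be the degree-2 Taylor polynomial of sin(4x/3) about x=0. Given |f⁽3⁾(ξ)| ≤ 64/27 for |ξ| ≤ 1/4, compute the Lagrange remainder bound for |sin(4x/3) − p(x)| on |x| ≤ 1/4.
1/162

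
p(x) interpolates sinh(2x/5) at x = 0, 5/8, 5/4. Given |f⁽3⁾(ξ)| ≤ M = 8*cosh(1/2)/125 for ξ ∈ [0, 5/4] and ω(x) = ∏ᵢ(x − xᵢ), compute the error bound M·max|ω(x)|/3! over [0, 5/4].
sqrt(3)*cosh(1/2)/1728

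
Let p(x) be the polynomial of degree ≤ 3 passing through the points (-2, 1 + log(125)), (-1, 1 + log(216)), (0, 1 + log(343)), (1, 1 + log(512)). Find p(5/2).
1 + log(16388945225936291321230313138304319488*2**(3/8)*3**(5/16)*5**(7/16)*7**(9/16)/207166472332785427482736201687578125)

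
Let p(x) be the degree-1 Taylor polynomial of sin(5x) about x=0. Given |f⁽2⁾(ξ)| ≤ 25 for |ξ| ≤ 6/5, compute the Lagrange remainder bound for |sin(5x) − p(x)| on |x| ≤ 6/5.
18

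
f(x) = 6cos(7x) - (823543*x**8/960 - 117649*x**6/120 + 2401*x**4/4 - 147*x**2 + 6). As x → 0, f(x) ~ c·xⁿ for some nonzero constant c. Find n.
10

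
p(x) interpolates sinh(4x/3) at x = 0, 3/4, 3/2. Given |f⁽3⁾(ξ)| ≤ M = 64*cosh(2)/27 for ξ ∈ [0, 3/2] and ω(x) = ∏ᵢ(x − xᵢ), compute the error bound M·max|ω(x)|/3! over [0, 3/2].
sqrt(3)*cosh(2)/27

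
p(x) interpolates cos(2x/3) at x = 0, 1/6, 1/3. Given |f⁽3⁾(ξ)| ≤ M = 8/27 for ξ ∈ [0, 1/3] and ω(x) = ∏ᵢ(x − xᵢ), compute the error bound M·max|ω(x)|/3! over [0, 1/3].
sqrt(3)/19683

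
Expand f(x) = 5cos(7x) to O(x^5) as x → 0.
5 - 245*x**2/2 + 12005*x**4/24 + O(x**5)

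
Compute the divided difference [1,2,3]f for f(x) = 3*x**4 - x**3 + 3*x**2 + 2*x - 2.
72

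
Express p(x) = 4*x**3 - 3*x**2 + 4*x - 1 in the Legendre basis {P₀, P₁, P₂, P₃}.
(-2)P₀ + (32/5)P₁ + (-2)P₂ + (8/5)P₃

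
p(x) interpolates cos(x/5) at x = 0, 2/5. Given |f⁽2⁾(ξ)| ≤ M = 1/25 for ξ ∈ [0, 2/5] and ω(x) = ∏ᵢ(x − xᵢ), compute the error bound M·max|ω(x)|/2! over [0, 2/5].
1/1250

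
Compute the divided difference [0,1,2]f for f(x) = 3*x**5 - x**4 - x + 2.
38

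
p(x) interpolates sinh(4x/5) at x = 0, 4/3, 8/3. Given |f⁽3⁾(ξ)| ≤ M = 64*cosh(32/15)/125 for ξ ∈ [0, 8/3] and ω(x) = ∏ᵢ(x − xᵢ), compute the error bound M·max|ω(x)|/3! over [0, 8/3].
4096*sqrt(3)*cosh(32/15)/91125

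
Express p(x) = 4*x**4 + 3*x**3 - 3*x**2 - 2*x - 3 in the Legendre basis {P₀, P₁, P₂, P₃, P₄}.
(-16/5)P₀ + (-1/5)P₁ + (2/7)P₂ + (6/5)P₃ + (32/35)P₄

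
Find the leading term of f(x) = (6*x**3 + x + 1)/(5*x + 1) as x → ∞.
6*x**2/5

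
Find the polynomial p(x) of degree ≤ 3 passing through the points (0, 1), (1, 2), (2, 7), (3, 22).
x**3 - x**2 + x + 1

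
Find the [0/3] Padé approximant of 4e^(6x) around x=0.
4/(-36*x**3 + 18*x**2 - 6*x + 1)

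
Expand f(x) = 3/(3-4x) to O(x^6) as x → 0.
1 + 4*x/3 + 16*x**2/9 + 64*x**3/27 + 256*x**4/81 + 1024*x**5/243 + O(x**6)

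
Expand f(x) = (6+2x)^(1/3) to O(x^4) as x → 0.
6**(1/3) + 6**(1/3)*x/9 - 6**(1/3)*x**2/81 + 5*6**(1/3)*x**3/2187 + O(x**4)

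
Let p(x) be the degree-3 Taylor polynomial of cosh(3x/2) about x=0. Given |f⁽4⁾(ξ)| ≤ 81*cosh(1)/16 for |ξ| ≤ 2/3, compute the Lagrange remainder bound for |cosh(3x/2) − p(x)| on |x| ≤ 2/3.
cosh(1)/24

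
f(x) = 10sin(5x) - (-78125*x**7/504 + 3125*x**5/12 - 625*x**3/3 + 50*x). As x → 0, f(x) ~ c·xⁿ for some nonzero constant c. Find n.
9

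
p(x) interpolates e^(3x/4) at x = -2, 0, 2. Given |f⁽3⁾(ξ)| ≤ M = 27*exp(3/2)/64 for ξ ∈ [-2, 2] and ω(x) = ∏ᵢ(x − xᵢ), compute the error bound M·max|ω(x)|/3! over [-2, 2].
sqrt(3)*exp(3/2)/8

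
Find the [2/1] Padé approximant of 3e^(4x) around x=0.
(8*x**2 + 8*x + 3)/(1 - 4*x/3)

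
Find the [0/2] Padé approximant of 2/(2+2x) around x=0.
1/(x + 1)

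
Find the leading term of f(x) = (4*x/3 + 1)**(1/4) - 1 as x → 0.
x/3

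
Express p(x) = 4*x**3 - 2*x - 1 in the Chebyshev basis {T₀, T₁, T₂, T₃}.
-T₀ + T₁ + T₃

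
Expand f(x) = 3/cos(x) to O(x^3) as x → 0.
3 + 3*x**2/2 + O(x**3)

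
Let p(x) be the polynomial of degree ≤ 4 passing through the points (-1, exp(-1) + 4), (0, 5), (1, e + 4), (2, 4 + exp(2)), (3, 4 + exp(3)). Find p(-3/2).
(315 + e*(-180*exp(2) + 92 + 35*exp(3) + 378*e))*exp(-1)/128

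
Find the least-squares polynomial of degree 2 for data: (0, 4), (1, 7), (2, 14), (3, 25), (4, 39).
137/35 + (48/35)x + (13/7)x²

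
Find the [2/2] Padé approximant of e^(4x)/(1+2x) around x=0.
(8*x**2/3 + 2*x + 1)/(1 - 4*x**2/3)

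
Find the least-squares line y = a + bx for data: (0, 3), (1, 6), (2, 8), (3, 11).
a = 31/10, b = 13/5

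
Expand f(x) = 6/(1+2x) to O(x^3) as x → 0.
6 - 12*x + 24*x**2 + O(x**3)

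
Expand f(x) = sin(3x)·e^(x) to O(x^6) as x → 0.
3*x + 3*x**2 - 3*x**3 - 4*x**4 - x**5/10 + O(x**6)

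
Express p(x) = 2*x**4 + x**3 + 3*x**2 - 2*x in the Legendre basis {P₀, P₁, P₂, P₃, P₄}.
(7/5)P₀ + (-7/5)P₁ + (22/7)P₂ + (2/5)P₃ + (16/35)P₄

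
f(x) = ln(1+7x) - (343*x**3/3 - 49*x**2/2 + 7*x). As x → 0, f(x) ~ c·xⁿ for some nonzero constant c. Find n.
4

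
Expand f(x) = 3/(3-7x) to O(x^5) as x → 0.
1 + 7*x/3 + 49*x**2/9 + 343*x**3/27 + 2401*x**4/81 + O(x**5)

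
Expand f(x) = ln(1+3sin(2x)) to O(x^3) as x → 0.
6*x - 18*x**2 + O(x**3)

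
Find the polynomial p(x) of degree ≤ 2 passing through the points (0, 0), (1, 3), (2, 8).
x**2 + 2*x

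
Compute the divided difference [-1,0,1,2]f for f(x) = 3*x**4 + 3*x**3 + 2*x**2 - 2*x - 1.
9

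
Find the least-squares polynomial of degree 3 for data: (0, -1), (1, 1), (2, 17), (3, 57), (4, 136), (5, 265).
-15/14 + (5/84)x + (3/14)x² + (25/12)x³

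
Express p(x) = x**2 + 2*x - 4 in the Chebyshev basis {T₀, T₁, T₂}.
(-7/2)T₀ + (2)T₁ + (1/2)T₂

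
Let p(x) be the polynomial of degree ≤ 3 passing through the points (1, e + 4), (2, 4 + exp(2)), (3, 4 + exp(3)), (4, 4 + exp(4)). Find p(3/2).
-5*exp(3)/16 + 5*e/16 + exp(4)/16 + 4 + 15*exp(2)/16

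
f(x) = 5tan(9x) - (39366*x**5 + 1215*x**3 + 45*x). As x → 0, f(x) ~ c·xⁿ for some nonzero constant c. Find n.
7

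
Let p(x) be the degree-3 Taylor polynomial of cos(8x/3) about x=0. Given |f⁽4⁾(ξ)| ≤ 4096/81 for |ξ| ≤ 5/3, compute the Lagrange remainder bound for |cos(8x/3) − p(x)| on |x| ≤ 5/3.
320000/19683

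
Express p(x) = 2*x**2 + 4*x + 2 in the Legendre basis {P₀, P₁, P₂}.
(8/3)P₀ + (4)P₁ + (4/3)P₂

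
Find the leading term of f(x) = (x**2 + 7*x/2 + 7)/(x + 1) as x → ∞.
x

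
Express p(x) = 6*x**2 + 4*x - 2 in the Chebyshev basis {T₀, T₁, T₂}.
T₀ + (4)T₁ + (3)T₂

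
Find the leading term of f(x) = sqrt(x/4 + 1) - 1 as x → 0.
x/8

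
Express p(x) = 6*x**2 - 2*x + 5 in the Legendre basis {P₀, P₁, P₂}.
(7)P₀ + (-2)P₁ + (4)P₂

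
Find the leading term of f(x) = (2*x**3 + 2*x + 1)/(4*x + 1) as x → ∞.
x**2/2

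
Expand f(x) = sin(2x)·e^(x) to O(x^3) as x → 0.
2*x + 2*x**2 + O(x**3)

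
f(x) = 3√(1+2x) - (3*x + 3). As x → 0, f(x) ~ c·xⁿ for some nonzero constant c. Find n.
2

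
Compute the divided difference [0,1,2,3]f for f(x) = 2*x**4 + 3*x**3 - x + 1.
15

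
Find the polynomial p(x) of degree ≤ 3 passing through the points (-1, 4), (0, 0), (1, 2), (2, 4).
-x**3 + 3*x**2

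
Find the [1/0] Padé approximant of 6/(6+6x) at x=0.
1 - x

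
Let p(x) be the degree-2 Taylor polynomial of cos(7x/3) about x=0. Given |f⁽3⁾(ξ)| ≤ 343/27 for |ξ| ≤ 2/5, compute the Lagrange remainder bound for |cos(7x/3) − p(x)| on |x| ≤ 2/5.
1372/10125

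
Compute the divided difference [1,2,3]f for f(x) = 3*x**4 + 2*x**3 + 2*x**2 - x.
89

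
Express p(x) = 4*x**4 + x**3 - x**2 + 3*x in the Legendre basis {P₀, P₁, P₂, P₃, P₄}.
(7/15)P₀ + (18/5)P₁ + (34/21)P₂ + (2/5)P₃ + (32/35)P₄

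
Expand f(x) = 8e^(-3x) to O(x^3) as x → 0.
8 - 24*x + 36*x**2 + O(x**3)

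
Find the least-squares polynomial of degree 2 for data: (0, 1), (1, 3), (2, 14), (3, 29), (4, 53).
6/7 + (-5/7)x + (24/7)x²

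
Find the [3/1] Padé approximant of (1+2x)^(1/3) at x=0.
(-8*x**3/81 + 4*x**2/9 + 2*x + 1)/(4*x/3 + 1)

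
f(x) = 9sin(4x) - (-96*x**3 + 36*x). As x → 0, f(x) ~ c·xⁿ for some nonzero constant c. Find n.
5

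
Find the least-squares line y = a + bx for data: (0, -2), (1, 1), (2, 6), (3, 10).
a = -12/5, b = 41/10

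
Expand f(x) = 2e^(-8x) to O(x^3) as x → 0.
2 - 16*x + 64*x**2 + O(x**3)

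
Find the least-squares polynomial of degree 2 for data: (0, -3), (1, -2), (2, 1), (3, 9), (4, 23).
-18/7 + (-179/70)x + (31/14)x²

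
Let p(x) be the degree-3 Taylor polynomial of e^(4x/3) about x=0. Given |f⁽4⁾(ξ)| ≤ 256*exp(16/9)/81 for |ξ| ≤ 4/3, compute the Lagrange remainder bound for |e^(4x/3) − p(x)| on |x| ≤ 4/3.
8192*exp(16/9)/19683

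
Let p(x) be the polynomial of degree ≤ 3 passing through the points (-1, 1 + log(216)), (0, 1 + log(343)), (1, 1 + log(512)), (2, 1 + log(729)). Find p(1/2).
1 + log(112*2**(7/8)*3**(7/16)*7**(11/16)/3)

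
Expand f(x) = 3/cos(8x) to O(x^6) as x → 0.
3 + 96*x**2 + 2560*x**4 + O(x**6)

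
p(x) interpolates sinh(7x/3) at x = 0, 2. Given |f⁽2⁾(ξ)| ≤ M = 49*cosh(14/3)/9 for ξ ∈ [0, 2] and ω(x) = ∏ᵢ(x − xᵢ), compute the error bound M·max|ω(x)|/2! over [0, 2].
49*cosh(14/3)/18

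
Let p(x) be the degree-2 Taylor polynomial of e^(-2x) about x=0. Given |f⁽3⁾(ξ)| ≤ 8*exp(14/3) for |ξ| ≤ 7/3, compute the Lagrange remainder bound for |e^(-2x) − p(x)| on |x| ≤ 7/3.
1372*exp(14/3)/81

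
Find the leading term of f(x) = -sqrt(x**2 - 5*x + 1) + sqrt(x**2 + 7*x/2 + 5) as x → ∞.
17/4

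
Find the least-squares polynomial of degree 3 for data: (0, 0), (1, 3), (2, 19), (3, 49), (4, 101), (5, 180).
-23/126 + (83/756)x + (713/252)x² + (47/54)x³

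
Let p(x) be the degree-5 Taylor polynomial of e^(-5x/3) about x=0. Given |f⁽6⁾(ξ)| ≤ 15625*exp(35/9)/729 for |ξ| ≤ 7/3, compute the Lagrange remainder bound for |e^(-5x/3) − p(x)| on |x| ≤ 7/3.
367653125*exp(35/9)/76527504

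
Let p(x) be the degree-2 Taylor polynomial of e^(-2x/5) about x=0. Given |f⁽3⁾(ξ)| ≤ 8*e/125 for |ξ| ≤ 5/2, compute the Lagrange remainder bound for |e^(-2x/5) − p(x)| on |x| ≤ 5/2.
e/6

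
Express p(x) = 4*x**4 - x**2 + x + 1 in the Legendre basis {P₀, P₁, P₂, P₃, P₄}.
(22/15)P₀ + P₁ + (34/21)P₂ + (32/35)P₄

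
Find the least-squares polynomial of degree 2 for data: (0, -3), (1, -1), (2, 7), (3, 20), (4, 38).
-109/35 + (-19/70)x + (37/14)x²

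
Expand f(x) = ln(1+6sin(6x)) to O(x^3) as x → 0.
36*x - 648*x**2 + O(x**3)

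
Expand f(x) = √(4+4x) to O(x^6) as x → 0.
2 + x - x**2/4 + x**3/8 - 5*x**4/64 + 7*x**5/128 + O(x**6)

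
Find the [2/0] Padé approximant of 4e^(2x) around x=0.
8*x**2 + 8*x + 4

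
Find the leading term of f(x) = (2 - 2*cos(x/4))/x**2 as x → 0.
1/16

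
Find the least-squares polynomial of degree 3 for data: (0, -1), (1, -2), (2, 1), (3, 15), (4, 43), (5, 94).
-65/63 + (-212/189)x + (-50/63)x² + (26/27)x³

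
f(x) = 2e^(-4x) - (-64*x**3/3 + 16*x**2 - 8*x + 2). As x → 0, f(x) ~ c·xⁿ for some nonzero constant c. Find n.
4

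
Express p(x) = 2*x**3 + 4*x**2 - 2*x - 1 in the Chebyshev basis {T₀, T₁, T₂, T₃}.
T₀ + (-1/2)T₁ + (2)T₂ + (1/2)T₃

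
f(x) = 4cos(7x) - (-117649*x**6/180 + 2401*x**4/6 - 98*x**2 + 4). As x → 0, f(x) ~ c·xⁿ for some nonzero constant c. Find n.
8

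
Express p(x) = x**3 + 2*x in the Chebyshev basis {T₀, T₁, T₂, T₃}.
(11/4)T₁ + (1/4)T₃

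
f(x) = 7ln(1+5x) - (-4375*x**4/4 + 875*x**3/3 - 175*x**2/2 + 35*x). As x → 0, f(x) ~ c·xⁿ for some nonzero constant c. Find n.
5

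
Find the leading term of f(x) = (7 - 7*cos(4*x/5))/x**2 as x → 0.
56/25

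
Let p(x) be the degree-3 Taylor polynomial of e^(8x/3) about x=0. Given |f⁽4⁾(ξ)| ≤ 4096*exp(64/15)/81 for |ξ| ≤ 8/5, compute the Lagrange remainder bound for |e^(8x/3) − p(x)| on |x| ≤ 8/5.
2097152*exp(64/15)/151875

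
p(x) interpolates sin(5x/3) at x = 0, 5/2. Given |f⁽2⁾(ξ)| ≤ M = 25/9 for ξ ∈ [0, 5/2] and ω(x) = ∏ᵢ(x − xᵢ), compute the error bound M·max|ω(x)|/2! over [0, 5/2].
625/288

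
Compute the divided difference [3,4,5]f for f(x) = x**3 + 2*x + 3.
12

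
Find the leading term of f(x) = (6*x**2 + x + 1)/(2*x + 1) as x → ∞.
3*x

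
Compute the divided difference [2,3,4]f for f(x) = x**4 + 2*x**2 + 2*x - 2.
57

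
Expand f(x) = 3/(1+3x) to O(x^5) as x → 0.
3 - 9*x + 27*x**2 - 81*x**3 + 243*x**4 + O(x**5)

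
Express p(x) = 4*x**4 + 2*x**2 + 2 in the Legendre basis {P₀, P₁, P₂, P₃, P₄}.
(52/15)P₀ + (76/21)P₂ + (32/35)P₄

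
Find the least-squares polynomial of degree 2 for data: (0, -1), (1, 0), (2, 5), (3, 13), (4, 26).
-33/35 + (-71/70)x + (27/14)x²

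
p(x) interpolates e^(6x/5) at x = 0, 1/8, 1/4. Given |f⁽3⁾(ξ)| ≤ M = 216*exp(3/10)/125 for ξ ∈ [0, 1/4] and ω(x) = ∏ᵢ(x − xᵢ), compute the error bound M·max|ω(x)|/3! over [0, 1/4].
sqrt(3)*exp(3/10)/8000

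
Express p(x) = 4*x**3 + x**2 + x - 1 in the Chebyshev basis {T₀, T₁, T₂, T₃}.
(-1/2)T₀ + (4)T₁ + (1/2)T₂ + T₃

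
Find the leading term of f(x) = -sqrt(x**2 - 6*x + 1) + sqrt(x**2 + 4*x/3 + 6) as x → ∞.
11/3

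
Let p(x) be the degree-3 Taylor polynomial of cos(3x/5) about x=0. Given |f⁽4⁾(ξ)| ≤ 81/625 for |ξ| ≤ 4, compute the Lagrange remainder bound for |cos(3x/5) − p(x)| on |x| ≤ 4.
864/625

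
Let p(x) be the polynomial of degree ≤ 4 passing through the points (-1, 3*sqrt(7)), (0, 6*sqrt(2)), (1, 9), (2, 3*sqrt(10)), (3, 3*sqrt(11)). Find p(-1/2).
-315/64 - 15*sqrt(11)/128 + 21*sqrt(10)/32 + 105*sqrt(7)/128 + 105*sqrt(2)/16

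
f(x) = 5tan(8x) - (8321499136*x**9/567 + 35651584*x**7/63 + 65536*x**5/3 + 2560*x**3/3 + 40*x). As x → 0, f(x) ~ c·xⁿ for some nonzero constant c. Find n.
11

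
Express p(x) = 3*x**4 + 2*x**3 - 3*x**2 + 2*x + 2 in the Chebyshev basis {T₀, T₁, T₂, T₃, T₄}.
(13/8)T₀ + (7/2)T₁ + (1/2)T₃ + (3/8)T₄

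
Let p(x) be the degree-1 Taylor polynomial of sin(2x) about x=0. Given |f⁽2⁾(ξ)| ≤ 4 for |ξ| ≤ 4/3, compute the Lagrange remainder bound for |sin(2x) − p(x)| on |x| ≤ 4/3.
32/9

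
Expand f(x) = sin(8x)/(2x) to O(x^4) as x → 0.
4 - 128*x**2/3 + O(x**4)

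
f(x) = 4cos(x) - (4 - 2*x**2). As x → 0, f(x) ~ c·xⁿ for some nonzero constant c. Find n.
4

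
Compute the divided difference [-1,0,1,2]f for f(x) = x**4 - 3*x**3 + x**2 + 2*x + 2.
-1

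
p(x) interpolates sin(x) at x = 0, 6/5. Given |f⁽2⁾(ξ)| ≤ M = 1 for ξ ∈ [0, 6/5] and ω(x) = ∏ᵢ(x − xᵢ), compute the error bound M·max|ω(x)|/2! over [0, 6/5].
9/50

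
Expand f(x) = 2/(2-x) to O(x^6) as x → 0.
1 + x/2 + x**2/4 + x**3/8 + x**4/16 + x**5/32 + O(x**6)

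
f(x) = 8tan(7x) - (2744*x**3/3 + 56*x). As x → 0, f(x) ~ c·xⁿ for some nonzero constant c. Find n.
5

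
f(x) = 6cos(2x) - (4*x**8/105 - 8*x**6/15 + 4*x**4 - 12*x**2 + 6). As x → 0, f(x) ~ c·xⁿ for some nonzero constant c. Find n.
10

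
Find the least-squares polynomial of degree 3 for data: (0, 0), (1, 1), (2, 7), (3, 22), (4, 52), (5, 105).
-1/7 + (12/7)x + (-8/7)x² + x³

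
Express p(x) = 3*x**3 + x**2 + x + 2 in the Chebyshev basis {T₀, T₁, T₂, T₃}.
(5/2)T₀ + (13/4)T₁ + (1/2)T₂ + (3/4)T₃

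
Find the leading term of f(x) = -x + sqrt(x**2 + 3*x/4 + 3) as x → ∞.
3/8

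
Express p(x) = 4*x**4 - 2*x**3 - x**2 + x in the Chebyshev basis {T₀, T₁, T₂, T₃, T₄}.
T₀ + (-1/2)T₁ + (3/2)T₂ + (-1/2)T₃ + (1/2)T₄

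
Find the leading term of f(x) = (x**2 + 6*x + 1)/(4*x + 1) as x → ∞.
x/4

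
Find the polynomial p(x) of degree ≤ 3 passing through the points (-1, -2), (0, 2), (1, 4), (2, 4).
-x**2 + 3*x + 2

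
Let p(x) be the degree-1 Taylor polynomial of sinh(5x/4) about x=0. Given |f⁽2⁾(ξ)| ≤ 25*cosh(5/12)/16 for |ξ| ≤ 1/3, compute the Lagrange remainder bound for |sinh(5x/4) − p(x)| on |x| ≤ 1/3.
25*cosh(5/12)/288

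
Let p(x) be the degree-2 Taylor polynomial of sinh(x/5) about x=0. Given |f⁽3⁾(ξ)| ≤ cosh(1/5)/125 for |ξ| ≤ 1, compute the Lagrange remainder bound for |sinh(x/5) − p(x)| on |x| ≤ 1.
cosh(1/5)/750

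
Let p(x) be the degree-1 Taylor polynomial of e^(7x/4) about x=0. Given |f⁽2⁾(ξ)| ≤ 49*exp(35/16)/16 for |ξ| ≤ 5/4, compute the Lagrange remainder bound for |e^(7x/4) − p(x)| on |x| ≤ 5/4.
1225*exp(35/16)/512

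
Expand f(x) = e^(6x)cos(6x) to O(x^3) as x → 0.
1 + 6*x + O(x**3)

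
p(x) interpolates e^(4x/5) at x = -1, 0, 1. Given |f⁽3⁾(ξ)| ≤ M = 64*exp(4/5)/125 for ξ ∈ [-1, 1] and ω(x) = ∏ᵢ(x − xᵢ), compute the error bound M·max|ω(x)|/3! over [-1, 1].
64*sqrt(3)*exp(4/5)/3375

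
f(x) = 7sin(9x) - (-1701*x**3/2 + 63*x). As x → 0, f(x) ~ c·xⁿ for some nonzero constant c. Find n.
5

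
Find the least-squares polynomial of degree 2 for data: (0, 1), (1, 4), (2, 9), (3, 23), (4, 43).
54/35 + (-139/70)x + (43/14)x²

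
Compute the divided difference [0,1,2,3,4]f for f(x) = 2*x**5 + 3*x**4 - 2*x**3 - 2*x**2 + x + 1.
23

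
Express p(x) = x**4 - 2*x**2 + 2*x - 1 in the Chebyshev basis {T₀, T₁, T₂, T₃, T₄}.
(-13/8)T₀ + (2)T₁ + (-1/2)T₂ + (1/8)T₄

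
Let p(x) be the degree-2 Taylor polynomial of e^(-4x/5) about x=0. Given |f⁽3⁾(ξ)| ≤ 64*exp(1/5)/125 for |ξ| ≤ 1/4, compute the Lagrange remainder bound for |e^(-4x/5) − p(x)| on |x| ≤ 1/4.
exp(1/5)/750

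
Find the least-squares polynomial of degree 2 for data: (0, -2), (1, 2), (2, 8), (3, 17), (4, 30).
-9/5 + (19/10)x + (3/2)x²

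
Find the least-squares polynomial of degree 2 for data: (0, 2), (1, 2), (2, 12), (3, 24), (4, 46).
62/35 + (-15/7)x + (23/7)x²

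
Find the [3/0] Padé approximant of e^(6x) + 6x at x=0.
36*x**3 + 18*x**2 + 12*x + 1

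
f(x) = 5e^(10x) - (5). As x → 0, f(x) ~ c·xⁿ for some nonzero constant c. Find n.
1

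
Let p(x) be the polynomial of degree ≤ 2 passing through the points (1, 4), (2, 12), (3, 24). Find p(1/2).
3/2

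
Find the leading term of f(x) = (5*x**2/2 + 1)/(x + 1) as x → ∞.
5*x/2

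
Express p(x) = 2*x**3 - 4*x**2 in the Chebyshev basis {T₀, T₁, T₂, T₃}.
(-2)T₀ + (3/2)T₁ + (-2)T₂ + (1/2)T₃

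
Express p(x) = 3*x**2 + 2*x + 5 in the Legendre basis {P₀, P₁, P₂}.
(6)P₀ + (2)P₁ + (2)P₂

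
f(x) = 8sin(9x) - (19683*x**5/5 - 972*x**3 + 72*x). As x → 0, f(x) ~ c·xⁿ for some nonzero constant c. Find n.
7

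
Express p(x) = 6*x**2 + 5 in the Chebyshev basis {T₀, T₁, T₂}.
(8)T₀ + (3)T₂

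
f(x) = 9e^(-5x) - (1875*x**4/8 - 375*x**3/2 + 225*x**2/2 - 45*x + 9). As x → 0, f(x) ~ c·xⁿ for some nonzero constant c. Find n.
5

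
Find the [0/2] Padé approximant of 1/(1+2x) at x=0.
1/(2*x + 1)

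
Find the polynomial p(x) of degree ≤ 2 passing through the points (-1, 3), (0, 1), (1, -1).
1 - 2*x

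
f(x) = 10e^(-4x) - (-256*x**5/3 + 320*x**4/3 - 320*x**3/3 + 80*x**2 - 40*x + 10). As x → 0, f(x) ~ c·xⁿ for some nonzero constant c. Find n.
6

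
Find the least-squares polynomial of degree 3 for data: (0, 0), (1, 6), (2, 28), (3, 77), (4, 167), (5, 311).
-11/126 + (2393/756)x + (269/252)x² + (58/27)x³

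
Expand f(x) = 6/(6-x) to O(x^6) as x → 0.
1 + x/6 + x**2/36 + x**3/216 + x**4/1296 + x**5/7776 + O(x**6)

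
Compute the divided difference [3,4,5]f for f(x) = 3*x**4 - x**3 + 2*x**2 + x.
281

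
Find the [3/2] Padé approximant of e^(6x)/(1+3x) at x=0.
(72*x**3/5 + 54*x**2/5 + 27*x/5 + 1)/(-27*x**2/5 + 12*x/5 + 1)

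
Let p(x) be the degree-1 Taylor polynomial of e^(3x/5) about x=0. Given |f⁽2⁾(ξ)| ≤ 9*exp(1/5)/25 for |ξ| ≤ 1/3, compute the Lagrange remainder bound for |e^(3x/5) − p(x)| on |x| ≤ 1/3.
exp(1/5)/50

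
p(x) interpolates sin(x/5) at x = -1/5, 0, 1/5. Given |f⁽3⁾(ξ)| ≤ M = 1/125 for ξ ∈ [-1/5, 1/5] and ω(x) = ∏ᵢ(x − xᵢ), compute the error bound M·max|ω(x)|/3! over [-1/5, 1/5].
sqrt(3)/421875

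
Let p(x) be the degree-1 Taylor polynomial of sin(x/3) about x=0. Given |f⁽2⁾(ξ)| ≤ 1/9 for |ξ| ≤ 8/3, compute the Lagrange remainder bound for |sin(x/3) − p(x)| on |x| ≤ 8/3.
32/81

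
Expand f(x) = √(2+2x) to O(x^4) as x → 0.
sqrt(2) + sqrt(2)*x/2 - sqrt(2)*x**2/8 + sqrt(2)*x**3/16 + O(x**4)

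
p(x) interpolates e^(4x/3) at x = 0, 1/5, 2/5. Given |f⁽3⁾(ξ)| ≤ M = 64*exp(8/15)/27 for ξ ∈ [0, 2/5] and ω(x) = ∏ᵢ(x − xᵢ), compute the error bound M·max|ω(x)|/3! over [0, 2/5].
64*sqrt(3)*exp(8/15)/91125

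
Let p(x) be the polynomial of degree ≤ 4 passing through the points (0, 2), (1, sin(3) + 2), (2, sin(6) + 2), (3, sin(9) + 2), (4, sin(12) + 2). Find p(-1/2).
189*sin(6)/64 - 45*sin(9)/32 - 105*sin(3)/32 + 35*sin(12)/128 + 2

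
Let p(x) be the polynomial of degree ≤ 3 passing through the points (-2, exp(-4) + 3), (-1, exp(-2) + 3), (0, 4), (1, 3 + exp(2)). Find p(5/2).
(-141*exp(4) - 35 + 135*exp(2) + 105*exp(6))*exp(-4)/16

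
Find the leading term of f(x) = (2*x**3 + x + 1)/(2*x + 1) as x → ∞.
x**2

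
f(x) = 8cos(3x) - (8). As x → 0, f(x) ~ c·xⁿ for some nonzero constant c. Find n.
2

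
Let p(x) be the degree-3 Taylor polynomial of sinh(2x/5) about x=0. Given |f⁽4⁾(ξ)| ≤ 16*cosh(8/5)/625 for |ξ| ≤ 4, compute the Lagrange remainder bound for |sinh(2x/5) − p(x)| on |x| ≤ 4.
512*cosh(8/5)/1875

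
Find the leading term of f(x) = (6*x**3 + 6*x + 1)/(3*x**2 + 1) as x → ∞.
2*x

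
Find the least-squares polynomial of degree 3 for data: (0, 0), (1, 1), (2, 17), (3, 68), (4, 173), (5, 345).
29/126 + (-1835/756)x + (-7/18)x² + (317/108)x³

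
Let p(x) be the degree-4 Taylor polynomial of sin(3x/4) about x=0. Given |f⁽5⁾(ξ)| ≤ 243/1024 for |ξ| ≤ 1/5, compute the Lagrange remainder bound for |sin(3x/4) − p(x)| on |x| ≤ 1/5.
81/128000000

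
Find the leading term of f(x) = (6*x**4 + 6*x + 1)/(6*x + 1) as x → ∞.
x**3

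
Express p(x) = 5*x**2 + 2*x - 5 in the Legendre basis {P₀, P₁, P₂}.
(-10/3)P₀ + (2)P₁ + (10/3)P₂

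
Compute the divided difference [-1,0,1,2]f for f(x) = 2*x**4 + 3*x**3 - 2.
7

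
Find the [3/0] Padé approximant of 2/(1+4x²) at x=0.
2 - 8*x**2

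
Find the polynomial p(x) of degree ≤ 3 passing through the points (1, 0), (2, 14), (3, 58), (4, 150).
3*x**3 - 3*x**2 + 2*x - 2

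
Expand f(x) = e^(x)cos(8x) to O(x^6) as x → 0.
1 + x - 63*x**2/2 - 191*x**3/6 + 3713*x**4/24 + 19841*x**5/120 + O(x**6)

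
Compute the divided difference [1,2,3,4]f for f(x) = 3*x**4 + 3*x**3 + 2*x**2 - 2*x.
33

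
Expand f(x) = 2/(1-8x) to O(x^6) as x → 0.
2 + 16*x + 128*x**2 + 1024*x**3 + 8192*x**4 + 65536*x**5 + O(x**6)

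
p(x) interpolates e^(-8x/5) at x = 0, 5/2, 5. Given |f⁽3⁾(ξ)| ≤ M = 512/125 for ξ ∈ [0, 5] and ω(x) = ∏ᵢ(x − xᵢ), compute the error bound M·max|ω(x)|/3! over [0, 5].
64*sqrt(3)/27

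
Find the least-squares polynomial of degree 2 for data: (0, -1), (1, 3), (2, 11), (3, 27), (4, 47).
-31/35 + (4/7)x + (20/7)x²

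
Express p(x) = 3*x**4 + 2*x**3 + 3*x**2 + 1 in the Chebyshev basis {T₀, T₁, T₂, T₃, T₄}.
(29/8)T₀ + (3/2)T₁ + (3)T₂ + (1/2)T₃ + (3/8)T₄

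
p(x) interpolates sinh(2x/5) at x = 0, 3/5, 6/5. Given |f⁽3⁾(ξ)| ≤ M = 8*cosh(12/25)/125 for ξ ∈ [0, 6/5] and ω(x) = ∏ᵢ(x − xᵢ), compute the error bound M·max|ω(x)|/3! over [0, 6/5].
8*sqrt(3)*cosh(12/25)/15625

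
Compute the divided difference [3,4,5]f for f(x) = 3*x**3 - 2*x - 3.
36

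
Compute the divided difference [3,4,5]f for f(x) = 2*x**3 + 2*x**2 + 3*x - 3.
26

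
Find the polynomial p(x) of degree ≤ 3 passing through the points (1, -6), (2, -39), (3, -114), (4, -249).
-3*x**3 - 3*x**2 - 3*x + 3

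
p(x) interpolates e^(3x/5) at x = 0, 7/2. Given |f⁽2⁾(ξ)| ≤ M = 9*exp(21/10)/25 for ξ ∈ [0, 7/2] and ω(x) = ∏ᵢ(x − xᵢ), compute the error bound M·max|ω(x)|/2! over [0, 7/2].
441*exp(21/10)/800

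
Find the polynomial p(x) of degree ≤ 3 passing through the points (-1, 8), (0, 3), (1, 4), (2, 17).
x**3 + 3*x**2 - 3*x + 3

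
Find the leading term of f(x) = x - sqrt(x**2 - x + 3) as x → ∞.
1/2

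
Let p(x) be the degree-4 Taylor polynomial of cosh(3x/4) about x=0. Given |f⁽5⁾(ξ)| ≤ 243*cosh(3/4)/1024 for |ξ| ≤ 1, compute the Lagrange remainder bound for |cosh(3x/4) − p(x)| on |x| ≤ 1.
81*cosh(3/4)/40960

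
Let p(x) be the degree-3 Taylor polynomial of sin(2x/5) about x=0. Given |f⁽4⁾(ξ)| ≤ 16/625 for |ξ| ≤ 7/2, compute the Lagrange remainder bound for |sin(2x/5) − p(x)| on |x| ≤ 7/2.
2401/15000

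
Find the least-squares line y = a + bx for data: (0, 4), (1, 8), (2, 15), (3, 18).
a = 39/10, b = 49/10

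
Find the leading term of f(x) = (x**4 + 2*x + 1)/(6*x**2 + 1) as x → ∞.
x**2/6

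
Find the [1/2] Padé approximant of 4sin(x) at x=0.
4*x/(x**2/6 + 1)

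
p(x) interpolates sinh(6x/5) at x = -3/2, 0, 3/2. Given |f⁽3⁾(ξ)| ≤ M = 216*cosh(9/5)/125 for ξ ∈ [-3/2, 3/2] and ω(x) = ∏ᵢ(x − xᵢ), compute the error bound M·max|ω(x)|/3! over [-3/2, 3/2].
27*sqrt(3)*cosh(9/5)/125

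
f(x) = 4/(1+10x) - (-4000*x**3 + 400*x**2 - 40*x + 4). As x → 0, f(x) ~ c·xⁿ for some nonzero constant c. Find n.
4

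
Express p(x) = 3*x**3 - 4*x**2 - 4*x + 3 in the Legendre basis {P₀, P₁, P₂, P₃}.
(5/3)P₀ + (-11/5)P₁ + (-8/3)P₂ + (6/5)P₃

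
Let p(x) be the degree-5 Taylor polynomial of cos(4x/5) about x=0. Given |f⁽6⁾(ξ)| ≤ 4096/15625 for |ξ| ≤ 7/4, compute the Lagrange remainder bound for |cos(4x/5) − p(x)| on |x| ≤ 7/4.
117649/11250000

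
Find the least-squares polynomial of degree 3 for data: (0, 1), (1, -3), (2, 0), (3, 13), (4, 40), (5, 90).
101/126 + (-3203/756)x + (37/252)x² + (23/27)x³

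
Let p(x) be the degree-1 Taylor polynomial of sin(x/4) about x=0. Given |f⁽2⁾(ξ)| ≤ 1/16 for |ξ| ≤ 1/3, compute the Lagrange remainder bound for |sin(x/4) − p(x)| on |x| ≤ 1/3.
1/288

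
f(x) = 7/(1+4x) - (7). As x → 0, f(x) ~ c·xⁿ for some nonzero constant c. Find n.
1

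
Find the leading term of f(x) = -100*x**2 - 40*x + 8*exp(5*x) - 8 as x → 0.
500*x**3/3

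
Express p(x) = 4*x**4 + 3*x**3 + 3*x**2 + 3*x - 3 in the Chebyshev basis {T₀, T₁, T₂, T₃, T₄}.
(21/4)T₁ + (7/2)T₂ + (3/4)T₃ + (1/2)T₄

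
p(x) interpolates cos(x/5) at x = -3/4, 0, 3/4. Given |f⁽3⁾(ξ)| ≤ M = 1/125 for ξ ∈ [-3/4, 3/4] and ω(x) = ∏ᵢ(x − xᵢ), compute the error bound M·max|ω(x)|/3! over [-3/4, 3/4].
sqrt(3)/8000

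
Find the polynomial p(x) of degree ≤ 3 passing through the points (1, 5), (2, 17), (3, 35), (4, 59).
3*x**2 + 3*x - 1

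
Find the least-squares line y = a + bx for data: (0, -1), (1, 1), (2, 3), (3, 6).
a = -6/5, b = 23/10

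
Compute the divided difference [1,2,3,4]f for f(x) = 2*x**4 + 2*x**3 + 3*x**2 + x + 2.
22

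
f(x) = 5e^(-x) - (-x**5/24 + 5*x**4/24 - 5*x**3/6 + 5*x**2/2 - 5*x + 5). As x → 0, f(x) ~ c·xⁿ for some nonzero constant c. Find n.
6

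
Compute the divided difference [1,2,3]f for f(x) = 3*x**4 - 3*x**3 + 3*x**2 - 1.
60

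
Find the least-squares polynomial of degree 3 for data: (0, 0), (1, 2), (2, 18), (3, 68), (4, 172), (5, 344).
4/21 + (-20/63)x + (-61/42)x² + (55/18)x³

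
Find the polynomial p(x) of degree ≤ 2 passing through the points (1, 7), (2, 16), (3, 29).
2*x**2 + 3*x + 2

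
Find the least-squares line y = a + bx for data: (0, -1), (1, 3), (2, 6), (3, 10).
a = -9/10, b = 18/5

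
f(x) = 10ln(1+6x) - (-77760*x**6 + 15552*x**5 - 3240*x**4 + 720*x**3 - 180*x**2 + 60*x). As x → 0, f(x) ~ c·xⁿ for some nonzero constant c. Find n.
7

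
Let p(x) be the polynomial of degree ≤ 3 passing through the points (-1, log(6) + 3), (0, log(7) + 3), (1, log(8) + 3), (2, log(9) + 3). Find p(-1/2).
log(2**(3/8)*3**(7/16)*7**(15/16)/2) + 3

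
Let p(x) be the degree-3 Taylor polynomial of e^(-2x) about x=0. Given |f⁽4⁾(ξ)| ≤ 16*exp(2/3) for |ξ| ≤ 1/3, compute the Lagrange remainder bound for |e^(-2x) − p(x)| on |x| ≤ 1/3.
2*exp(2/3)/243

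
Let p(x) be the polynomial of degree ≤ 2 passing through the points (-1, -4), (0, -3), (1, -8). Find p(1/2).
-19/4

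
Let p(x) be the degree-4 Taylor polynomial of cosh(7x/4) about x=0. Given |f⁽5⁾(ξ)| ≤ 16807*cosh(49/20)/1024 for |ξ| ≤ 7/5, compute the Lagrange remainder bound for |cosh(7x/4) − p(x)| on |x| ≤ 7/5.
282475249*cosh(49/20)/384000000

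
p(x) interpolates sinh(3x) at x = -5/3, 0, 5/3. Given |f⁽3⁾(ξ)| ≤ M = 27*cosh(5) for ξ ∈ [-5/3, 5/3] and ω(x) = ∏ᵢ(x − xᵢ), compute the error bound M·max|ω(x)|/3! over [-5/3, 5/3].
125*sqrt(3)*cosh(5)/27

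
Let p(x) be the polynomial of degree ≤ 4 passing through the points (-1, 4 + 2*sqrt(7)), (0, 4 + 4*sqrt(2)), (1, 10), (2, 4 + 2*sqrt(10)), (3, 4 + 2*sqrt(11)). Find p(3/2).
-5*sqrt(2)/8 - 5*sqrt(11)/64 + 3*sqrt(7)/64 + 15*sqrt(10)/16 + 263/32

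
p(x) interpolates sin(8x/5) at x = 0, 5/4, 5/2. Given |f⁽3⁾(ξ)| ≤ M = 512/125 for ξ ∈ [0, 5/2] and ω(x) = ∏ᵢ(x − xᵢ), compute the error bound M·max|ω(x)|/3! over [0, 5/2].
8*sqrt(3)/27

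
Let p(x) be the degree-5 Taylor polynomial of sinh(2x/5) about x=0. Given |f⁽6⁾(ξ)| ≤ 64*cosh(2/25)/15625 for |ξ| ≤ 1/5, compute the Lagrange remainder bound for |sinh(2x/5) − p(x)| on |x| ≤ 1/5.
4*cosh(2/25)/10986328125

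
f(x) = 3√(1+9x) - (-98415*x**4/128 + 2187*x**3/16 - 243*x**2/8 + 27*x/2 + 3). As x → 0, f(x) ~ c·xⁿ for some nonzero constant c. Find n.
5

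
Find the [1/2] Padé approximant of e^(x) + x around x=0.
(37*x/21 + 1)/(-x**2/42 - 5*x/21 + 1)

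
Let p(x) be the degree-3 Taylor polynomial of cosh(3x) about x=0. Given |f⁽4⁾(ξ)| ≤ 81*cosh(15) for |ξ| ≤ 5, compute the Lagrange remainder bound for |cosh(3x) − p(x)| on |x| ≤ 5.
16875*cosh(15)/8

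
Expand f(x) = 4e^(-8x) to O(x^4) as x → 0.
4 - 32*x + 128*x**2 - 1024*x**3/3 + O(x**4)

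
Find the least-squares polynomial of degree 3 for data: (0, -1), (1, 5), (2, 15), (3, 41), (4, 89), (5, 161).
-40/63 + (163/54)x + (26/63)x² + (59/54)x³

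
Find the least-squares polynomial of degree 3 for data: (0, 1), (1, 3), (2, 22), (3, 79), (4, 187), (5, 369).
1 + (-15/14)x + (-1/14)x² + (3)x³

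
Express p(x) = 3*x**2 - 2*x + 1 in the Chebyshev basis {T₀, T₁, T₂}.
(5/2)T₀ + (-2)T₁ + (3/2)T₂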